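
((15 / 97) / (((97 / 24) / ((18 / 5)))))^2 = 1679616 / 88529281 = 0.02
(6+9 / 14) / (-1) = -93 / 14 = -6.64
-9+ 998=989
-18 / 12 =-3 / 2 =-1.50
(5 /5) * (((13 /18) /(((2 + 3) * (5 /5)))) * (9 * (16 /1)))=104 /5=20.80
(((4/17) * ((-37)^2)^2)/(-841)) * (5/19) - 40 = -48348940/271643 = -177.99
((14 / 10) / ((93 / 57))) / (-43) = -133 / 6665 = -0.02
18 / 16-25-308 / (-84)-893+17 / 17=-21893 / 24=-912.21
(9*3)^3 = 19683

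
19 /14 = 1.36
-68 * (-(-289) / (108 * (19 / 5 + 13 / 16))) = -39.45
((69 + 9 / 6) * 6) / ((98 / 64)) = 13536 / 49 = 276.24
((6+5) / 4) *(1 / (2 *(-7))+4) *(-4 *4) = -1210 / 7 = -172.86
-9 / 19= -0.47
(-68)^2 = 4624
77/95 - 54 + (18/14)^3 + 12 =-39.06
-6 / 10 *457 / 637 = -1371 / 3185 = -0.43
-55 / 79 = -0.70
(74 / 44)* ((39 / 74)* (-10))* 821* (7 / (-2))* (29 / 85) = 6499857 / 748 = 8689.65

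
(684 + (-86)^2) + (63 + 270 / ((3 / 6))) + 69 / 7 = 60850 / 7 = 8692.86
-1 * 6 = -6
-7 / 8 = -0.88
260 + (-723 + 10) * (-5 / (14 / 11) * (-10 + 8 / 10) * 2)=-358958 / 7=-51279.71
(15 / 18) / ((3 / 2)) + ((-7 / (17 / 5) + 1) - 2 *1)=-383 / 153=-2.50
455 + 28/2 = 469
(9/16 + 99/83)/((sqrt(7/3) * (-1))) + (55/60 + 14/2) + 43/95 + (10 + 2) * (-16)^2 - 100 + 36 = 3438661/1140 - 333 * sqrt(21)/1328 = 3015.22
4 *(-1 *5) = -20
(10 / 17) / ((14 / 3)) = 15 / 119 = 0.13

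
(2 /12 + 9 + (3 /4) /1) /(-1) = -119 /12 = -9.92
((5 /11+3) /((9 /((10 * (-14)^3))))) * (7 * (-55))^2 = -14050652000 /9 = -1561183555.56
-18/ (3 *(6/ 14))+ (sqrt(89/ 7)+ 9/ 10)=-131/ 10+ sqrt(623)/ 7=-9.53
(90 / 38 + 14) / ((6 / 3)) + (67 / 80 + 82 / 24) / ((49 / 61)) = 3012019 / 223440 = 13.48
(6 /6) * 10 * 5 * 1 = 50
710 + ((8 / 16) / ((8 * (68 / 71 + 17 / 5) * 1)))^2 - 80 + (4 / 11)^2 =46713004283009 / 74132041984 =630.13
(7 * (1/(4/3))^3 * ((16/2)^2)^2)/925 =13.08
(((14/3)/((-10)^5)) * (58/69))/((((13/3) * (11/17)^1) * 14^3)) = -493/96696600000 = -0.00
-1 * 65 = -65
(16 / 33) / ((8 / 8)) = 16 / 33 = 0.48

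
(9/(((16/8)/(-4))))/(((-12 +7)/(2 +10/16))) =189/20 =9.45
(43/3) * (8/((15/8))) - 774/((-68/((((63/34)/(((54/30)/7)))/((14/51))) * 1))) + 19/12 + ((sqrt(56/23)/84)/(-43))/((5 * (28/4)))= 2212537/6120 - sqrt(322)/1453830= 361.53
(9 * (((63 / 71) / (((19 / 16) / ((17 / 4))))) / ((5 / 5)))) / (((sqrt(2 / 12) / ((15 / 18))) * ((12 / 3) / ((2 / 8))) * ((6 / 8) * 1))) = 5355 * sqrt(6) / 2698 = 4.86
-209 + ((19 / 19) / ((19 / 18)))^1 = -3953 / 19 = -208.05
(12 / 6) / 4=0.50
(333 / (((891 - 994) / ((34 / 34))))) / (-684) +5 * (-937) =-36674143 / 7828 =-4685.00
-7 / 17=-0.41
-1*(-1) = 1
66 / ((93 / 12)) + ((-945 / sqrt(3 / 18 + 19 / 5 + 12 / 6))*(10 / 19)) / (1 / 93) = 264 / 31 - 878850*sqrt(5370) / 3401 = -18927.79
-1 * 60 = -60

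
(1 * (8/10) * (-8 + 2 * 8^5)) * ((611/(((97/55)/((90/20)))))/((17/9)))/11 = 6486092496/1649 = 3933349.00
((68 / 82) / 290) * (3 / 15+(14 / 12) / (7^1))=0.00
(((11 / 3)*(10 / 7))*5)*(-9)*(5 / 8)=-4125 / 28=-147.32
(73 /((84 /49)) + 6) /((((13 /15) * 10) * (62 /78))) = 1749 /248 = 7.05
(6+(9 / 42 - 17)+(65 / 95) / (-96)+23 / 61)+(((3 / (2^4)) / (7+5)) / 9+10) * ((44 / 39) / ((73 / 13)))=-4301535737 / 511703136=-8.41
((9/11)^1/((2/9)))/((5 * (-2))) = -81/220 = -0.37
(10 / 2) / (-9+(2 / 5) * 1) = -0.58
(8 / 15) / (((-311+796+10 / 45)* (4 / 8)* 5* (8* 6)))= 1 / 109175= 0.00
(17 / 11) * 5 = 85 / 11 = 7.73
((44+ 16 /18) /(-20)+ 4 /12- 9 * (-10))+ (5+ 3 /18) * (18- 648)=-142511 /45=-3166.91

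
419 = 419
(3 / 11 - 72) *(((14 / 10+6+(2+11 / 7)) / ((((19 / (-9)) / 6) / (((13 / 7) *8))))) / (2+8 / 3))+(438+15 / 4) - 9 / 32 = 86736245613 / 11469920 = 7562.06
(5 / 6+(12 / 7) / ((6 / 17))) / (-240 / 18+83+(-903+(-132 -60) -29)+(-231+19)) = -239 / 53186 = -0.00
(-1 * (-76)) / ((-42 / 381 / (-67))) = 323342 / 7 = 46191.71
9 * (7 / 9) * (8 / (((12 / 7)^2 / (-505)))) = -173215 / 18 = -9623.06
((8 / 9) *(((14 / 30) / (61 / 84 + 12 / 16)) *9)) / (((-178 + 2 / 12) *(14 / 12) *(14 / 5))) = -144 / 33077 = -0.00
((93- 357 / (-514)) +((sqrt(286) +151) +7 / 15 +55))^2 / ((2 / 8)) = 9256972*sqrt(286) / 3855 +5372721675649 / 14861025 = 402140.52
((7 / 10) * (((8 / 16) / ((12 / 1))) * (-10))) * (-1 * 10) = 35 / 12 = 2.92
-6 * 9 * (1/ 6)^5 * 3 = -1/ 48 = -0.02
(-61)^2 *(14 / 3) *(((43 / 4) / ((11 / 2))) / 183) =185.46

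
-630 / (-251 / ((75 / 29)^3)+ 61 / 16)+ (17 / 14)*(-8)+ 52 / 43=1095140166560 / 21735766549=50.38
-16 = -16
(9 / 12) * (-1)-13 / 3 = -61 / 12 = -5.08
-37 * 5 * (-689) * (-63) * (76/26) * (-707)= 16595531190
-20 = -20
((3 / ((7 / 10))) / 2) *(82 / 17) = 1230 / 119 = 10.34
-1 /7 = -0.14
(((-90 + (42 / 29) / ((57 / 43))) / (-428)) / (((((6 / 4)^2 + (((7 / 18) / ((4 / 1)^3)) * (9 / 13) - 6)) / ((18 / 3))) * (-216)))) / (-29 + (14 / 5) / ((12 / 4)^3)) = -76421280 / 1433535504881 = -0.00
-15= -15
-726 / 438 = -121 / 73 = -1.66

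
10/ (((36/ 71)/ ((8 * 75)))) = 35500/ 3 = 11833.33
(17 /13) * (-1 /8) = -17 /104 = -0.16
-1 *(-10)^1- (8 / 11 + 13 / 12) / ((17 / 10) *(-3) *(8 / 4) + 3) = 48715 / 4752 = 10.25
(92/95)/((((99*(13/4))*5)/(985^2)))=14281712/24453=584.05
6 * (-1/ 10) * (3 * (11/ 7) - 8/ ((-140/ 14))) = -579/ 175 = -3.31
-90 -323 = -413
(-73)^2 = 5329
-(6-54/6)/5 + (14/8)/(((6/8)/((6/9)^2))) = 221/135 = 1.64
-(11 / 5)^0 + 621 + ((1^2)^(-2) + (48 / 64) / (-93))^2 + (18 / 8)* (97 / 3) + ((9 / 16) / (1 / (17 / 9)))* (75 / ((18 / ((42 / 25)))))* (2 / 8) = 695.59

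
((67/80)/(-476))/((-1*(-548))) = -67/20867840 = -0.00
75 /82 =0.91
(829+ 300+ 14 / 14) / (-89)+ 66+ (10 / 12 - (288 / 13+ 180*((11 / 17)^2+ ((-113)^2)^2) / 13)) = -4529240413528775 / 2006238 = -2257578818.43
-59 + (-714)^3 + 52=-363994351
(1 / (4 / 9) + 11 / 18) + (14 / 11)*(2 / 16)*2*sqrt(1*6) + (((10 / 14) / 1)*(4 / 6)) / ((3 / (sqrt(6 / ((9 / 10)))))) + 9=20*sqrt(15) / 189 + 7*sqrt(6) / 22 + 427 / 36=13.05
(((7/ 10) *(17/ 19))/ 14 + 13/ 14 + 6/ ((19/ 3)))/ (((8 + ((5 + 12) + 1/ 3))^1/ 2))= 15327/ 101080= 0.15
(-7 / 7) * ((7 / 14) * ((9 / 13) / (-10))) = 9 / 260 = 0.03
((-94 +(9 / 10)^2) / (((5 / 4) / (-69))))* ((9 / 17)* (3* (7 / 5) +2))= 179400069 / 10625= 16884.71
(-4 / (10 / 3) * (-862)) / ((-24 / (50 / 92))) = -2155 / 92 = -23.42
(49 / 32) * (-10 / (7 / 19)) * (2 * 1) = -665 / 8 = -83.12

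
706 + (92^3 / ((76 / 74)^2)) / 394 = 183461586 / 71117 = 2579.71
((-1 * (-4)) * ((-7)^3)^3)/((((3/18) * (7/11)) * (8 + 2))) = -152190746.40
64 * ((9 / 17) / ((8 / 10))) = 720 / 17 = 42.35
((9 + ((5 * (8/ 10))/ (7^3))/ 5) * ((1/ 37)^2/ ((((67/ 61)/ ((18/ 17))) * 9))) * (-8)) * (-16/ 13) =241095424/ 34764392845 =0.01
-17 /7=-2.43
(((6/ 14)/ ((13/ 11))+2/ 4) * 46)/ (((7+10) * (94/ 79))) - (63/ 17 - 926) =134403435/ 145418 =924.26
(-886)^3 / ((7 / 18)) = -12519116208 / 7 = -1788445172.57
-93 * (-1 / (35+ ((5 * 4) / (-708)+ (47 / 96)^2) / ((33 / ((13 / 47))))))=78431265792 / 29518637663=2.66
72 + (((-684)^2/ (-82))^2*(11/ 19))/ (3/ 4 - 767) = -126354384504/ 5152265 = -24524.05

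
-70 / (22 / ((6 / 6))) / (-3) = 35 / 33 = 1.06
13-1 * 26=-13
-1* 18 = -18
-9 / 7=-1.29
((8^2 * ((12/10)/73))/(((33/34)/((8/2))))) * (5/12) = 4352/2409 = 1.81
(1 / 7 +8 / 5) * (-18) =-1098 / 35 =-31.37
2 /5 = 0.40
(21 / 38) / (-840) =-1 / 1520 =-0.00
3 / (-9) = -0.33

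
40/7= 5.71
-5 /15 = -1 /3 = -0.33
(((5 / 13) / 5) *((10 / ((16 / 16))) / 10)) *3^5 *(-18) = -4374 / 13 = -336.46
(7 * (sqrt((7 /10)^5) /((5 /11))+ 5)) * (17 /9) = 64141 * sqrt(70) /45000+ 595 /9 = 78.04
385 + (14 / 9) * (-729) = -749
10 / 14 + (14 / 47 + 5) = 1978 / 329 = 6.01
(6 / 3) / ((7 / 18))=36 / 7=5.14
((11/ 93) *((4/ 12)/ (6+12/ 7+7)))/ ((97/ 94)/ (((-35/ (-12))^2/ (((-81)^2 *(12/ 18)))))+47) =4433275/ 955621376217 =0.00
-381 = -381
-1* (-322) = 322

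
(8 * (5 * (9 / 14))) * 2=51.43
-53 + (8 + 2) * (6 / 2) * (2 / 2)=-23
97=97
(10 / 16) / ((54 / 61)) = 305 / 432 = 0.71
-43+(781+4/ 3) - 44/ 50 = 55384/ 75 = 738.45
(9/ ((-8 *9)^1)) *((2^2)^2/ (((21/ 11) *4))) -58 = -58.26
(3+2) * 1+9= 14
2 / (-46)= -1 / 23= -0.04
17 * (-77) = -1309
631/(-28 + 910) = 631/882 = 0.72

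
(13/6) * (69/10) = 299/20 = 14.95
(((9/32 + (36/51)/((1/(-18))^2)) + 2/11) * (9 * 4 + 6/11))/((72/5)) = 459401245/789888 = 581.60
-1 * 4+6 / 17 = -62 / 17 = -3.65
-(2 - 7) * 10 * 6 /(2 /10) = 1500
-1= -1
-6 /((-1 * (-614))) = -3 /307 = -0.01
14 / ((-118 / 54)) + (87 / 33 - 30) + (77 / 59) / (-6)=-132349 / 3894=-33.99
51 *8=408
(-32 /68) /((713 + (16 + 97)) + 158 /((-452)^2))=-817216 /1434419727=-0.00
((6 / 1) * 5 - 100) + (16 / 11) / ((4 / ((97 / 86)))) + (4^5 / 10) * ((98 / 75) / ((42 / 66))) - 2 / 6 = 8297493 / 59125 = 140.34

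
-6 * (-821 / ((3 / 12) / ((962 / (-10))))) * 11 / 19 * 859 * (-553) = 49523400254328 / 95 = 521298950045.56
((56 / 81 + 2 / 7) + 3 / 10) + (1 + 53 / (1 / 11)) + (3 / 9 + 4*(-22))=2821451 / 5670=497.61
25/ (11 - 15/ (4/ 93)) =-100/ 1351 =-0.07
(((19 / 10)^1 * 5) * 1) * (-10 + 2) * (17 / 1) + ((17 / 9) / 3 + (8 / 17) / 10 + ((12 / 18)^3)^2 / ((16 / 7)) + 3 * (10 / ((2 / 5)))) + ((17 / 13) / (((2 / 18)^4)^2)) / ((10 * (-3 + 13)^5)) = -186885318172999 / 161109000000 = -1159.99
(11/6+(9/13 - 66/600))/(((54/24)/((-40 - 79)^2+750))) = 10805887/675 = 16008.72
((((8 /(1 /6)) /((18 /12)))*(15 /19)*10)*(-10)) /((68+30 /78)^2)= -8112000 /15016099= -0.54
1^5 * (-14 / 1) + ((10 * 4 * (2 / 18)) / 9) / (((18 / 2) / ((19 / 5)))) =-10054 / 729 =-13.79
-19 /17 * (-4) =76 /17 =4.47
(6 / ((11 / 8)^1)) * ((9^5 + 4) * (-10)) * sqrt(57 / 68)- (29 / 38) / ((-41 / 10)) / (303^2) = 145 / 71519211- 14172720 * sqrt(969) / 187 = -2359247.42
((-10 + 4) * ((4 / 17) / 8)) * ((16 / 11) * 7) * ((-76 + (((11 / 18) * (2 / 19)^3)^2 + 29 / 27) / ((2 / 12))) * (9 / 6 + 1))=312.44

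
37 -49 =-12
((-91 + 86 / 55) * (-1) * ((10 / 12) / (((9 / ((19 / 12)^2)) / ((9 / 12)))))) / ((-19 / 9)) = -7.38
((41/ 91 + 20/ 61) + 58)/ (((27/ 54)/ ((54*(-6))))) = -211428792/ 5551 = -38088.42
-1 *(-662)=662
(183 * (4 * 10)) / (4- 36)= -915 / 4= -228.75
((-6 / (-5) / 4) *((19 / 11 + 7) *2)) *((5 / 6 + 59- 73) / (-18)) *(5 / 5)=632 / 165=3.83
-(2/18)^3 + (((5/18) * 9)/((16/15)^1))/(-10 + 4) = -18289/46656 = -0.39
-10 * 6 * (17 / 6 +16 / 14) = -1670 / 7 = -238.57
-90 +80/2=-50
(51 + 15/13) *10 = 6780/13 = 521.54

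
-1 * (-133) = 133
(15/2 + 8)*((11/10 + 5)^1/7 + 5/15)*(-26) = -101959/210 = -485.52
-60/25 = -12/5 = -2.40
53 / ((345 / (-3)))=-53 / 115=-0.46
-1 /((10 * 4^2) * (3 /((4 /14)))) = -1 /1680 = -0.00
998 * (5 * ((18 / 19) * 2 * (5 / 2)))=449100 / 19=23636.84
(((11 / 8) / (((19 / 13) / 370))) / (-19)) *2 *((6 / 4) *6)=-238095 / 722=-329.77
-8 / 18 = -4 / 9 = -0.44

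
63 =63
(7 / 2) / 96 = 7 / 192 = 0.04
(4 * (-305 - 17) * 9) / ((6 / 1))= -1932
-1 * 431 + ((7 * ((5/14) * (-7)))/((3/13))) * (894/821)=-421646/821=-513.58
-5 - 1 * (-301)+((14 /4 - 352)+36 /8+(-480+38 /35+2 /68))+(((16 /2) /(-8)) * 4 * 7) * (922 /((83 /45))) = -1434487219 /98770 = -14523.51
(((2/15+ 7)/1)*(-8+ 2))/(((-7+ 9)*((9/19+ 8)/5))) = -2033/161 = -12.63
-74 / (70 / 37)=-1369 / 35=-39.11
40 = 40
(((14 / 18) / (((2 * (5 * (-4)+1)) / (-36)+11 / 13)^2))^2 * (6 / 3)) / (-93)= -1209158496 / 1215630919375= -0.00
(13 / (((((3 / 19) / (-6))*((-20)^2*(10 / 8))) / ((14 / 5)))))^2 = 7.65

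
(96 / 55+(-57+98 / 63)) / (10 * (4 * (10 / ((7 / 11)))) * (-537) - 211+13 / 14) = 372134 / 2340627795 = 0.00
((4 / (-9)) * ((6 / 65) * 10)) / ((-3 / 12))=1.64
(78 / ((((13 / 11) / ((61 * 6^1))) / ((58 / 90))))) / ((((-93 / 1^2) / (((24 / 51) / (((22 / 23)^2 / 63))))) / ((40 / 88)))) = -157214568 / 63767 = -2465.45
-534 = -534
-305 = -305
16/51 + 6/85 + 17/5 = 3.78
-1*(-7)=7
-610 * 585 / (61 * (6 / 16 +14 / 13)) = -608400 / 151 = -4029.14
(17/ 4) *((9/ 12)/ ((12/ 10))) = 85/ 32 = 2.66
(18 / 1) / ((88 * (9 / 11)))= 1 / 4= 0.25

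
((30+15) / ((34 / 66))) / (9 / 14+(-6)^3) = -462 / 1139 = -0.41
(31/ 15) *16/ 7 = 496/ 105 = 4.72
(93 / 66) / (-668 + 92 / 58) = -899 / 425172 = -0.00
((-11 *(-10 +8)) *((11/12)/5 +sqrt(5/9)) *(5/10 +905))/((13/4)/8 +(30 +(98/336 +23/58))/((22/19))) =559222312/4120415 +203353568 *sqrt(5)/824083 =687.50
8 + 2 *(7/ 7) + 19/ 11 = 129/ 11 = 11.73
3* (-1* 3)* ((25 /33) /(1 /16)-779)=75921 /11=6901.91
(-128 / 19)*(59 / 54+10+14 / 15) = -207808 / 2565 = -81.02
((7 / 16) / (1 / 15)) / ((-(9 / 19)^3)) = -240065 / 3888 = -61.75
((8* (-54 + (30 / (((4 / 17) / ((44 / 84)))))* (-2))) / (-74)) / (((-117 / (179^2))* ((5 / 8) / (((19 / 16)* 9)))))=-122973358 / 1295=-94960.12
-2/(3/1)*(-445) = 890/3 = 296.67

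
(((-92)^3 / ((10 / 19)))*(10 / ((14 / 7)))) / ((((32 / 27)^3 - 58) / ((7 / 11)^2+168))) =1483503685535088 / 67085183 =22113730.92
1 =1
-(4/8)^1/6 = -1/12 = -0.08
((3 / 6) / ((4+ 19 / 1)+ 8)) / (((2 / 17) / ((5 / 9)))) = 85 / 1116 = 0.08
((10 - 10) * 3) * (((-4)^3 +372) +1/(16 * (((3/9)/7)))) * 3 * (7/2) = 0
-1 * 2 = -2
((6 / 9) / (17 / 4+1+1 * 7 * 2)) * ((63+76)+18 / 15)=5608 / 1155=4.86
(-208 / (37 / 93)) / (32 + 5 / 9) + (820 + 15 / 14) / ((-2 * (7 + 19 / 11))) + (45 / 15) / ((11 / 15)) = -18915035863 / 320546688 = -59.01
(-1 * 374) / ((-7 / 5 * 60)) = 187 / 42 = 4.45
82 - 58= 24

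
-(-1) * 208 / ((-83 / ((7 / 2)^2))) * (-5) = 153.49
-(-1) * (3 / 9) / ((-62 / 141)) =-47 / 62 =-0.76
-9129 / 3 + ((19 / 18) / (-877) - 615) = -57745207 / 15786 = -3658.00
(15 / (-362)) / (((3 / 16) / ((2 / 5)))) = -16 / 181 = -0.09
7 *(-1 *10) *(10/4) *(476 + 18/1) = -86450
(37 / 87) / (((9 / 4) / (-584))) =-86432 / 783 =-110.39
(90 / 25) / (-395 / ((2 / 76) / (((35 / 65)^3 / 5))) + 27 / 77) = -3045042 / 396132515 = -0.01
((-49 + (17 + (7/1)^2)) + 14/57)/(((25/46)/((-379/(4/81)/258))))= -77119299/81700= -943.93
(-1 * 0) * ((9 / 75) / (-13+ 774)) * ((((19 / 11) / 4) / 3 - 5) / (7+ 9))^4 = 0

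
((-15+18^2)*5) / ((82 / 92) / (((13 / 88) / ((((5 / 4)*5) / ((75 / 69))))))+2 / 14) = 28119 / 634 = 44.35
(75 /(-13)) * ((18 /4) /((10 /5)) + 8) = -3075 /52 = -59.13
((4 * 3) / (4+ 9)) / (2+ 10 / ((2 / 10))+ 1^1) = 12 / 689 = 0.02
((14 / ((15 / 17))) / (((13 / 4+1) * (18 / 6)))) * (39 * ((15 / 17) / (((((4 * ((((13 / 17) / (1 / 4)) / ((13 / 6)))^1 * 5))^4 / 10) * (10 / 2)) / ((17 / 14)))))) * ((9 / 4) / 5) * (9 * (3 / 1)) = 3257319 / 1638400000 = 0.00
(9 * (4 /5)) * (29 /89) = 1044 /445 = 2.35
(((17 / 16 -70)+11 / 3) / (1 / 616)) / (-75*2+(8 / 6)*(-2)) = 241241 / 916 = 263.36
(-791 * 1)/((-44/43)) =34013/44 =773.02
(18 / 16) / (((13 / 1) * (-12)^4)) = 1 / 239616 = 0.00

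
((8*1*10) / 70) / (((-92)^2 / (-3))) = -3 / 7406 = -0.00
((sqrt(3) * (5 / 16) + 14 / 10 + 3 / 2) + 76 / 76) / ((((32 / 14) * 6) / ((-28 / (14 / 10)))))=-91 / 16 - 175 * sqrt(3) / 384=-6.48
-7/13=-0.54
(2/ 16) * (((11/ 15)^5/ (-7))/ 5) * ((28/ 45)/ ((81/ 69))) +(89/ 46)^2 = 36537262938091/ 9761537812500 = 3.74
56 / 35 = 8 / 5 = 1.60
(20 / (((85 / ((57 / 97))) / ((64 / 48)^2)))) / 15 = 1216 / 74205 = 0.02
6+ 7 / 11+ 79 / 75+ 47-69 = -11806 / 825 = -14.31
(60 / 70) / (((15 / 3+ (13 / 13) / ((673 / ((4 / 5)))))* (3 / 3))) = 0.17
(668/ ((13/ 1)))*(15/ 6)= 1670/ 13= 128.46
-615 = -615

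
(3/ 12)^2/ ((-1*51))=-1/ 816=-0.00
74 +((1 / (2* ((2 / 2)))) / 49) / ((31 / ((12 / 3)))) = 112408 / 1519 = 74.00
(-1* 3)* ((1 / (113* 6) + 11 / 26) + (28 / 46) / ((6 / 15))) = -197278 / 33787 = -5.84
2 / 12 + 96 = 577 / 6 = 96.17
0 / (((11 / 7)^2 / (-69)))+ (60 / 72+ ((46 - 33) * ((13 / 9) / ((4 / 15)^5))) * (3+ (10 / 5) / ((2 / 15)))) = 385004405 / 1536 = 250653.91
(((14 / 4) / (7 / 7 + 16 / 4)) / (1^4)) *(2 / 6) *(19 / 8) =133 / 240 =0.55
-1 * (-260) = 260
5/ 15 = 1/ 3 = 0.33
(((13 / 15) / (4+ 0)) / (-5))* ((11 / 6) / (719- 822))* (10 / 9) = 0.00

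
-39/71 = -0.55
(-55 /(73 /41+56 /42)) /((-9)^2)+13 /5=123158 /51705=2.38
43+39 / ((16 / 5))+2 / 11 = 9745 / 176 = 55.37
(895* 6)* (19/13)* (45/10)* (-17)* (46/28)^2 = -4129001055/2548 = -1620487.07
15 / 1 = 15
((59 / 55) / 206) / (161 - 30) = 59 / 1484230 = 0.00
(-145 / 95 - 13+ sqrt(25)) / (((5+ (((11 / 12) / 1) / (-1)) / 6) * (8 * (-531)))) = 181 / 391229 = 0.00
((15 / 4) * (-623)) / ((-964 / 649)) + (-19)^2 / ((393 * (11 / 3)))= 8740920121 / 5556496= 1573.10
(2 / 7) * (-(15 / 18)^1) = -0.24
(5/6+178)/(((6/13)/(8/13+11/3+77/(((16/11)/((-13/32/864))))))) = 26269195657/15925248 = 1649.53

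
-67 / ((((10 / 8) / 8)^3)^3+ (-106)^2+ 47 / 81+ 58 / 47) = -8974442604326289408 / 1505270437901426061563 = -0.01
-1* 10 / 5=-2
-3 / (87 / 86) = -86 / 29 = -2.97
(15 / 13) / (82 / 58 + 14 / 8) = 1740 / 4771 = 0.36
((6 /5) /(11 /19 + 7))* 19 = 361 /120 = 3.01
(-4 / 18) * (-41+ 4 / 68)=9.10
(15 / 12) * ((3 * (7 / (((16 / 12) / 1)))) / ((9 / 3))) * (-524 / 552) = -4585 / 736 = -6.23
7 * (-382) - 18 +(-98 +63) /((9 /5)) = -24403 /9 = -2711.44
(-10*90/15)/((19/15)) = -900/19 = -47.37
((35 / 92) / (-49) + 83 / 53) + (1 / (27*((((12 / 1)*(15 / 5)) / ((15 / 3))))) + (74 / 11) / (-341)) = 24012926491 / 15555539538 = 1.54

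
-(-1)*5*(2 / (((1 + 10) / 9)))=8.18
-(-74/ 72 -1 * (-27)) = -935/ 36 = -25.97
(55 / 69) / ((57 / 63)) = 385 / 437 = 0.88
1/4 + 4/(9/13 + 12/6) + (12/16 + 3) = 192/35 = 5.49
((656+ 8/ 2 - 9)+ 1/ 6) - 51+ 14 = 3685/ 6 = 614.17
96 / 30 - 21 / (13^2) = 2599 / 845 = 3.08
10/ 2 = 5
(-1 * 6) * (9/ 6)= -9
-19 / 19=-1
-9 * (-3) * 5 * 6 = 810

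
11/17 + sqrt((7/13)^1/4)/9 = sqrt(91)/234 + 11/17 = 0.69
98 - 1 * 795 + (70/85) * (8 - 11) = -11891/17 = -699.47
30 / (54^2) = 5 / 486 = 0.01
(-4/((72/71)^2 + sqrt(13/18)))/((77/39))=-73380183552/11810071735 + 11892666708 *sqrt(26)/11810071735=-1.08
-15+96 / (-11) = -261 / 11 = -23.73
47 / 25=1.88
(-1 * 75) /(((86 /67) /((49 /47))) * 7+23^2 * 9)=-35175 /2236951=-0.02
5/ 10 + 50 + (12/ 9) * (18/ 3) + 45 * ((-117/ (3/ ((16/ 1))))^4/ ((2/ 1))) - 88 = 6822615121861/ 2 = 3411307560930.50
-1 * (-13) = 13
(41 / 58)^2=0.50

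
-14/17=-0.82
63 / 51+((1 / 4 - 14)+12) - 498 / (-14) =16687 / 476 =35.06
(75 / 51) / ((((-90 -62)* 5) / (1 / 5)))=-1 / 2584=-0.00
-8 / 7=-1.14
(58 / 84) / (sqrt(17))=29 * sqrt(17) / 714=0.17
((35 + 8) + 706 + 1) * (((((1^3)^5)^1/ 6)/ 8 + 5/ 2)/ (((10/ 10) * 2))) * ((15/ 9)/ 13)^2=378125/ 24336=15.54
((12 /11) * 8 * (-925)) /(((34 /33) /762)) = -101498400 /17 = -5970494.12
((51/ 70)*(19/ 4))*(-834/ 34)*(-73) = 1735137/ 280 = 6196.92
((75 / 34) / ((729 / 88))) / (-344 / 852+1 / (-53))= -4139300 / 6569667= -0.63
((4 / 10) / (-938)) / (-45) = 1 / 105525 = 0.00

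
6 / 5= 1.20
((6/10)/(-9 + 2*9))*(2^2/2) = 2/15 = 0.13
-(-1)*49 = 49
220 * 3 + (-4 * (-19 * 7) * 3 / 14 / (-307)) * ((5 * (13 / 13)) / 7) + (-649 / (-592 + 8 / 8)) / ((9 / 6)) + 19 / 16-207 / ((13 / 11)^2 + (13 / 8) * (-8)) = 538510497803 / 792516816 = 679.49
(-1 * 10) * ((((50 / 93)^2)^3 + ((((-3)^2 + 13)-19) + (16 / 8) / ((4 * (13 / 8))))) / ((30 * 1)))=-28023702888307 / 25232617154511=-1.11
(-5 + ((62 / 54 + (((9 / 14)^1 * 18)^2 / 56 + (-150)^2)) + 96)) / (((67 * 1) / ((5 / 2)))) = 8369921095 / 9927792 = 843.08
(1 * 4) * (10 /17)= 2.35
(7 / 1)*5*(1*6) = 210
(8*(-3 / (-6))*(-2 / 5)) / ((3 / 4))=-32 / 15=-2.13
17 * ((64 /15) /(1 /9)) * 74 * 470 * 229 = 5199303936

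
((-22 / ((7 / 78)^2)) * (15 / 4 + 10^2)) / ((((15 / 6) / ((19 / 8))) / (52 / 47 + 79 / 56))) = -174799213875 / 257936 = -677684.44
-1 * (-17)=17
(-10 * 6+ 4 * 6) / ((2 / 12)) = -216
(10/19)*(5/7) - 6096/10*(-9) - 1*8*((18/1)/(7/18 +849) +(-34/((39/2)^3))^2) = 196287281858192433074/35775718785682785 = 5486.61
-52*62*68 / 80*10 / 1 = -27404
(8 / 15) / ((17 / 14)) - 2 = -398 / 255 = -1.56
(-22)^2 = 484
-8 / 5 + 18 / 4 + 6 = 89 / 10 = 8.90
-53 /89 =-0.60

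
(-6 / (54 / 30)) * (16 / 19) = -160 / 57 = -2.81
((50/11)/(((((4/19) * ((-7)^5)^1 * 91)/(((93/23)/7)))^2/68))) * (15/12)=6634864125/5335776242348063512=0.00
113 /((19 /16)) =1808 /19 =95.16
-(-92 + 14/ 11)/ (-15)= -6.05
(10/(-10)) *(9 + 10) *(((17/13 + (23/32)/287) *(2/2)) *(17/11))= -50525921/1313312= -38.47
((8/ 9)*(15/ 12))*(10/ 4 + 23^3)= 40565/ 3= 13521.67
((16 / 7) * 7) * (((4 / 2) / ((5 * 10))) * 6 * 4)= 384 / 25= 15.36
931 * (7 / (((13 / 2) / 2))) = 26068 / 13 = 2005.23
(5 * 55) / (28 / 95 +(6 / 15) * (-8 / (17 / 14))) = -88825 / 756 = -117.49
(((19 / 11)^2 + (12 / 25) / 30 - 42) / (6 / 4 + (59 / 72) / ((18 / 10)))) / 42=-9101052 / 19163375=-0.47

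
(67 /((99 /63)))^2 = 219961 /121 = 1817.86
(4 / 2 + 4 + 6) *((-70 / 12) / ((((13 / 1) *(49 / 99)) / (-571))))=565290 / 91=6211.98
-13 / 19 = -0.68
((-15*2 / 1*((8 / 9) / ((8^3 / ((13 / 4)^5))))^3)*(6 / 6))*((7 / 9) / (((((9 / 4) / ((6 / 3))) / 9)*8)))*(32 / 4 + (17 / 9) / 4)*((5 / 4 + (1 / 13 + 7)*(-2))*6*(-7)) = -197421922232745557622275 / 7387029288794456064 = -26725.48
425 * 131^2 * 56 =408431800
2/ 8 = 1/ 4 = 0.25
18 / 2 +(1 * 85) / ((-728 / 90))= -549 / 364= -1.51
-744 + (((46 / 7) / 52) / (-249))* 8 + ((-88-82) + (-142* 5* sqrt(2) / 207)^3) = -20710418 / 22659-715822000* sqrt(2) / 8869743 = -1028.14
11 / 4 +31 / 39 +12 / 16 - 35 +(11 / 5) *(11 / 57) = -74793 / 2470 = -30.28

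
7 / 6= 1.17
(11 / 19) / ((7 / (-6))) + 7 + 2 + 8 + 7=3126 / 133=23.50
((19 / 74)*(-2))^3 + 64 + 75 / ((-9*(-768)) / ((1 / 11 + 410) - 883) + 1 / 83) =58.73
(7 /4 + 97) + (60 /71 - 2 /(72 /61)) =125117 /1278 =97.90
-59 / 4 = -14.75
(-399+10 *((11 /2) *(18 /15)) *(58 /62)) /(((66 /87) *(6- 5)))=-303195 /682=-444.57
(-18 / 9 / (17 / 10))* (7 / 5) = -28 / 17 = -1.65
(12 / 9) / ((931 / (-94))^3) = -3322336 / 2420863473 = -0.00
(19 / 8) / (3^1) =19 / 24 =0.79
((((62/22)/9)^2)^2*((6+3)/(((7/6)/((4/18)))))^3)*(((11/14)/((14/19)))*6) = 561500768/1811979477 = 0.31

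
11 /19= 0.58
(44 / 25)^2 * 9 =17424 / 625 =27.88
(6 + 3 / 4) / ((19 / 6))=81 / 38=2.13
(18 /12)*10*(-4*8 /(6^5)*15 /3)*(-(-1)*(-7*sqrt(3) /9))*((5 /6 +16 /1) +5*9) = 64925*sqrt(3) /4374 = 25.71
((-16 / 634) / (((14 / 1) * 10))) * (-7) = 2 / 1585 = 0.00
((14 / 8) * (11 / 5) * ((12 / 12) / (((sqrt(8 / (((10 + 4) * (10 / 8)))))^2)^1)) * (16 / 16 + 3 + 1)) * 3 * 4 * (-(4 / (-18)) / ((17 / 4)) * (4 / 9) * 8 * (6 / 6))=43120 / 459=93.94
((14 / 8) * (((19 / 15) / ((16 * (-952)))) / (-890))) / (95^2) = 1 / 55194240000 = 0.00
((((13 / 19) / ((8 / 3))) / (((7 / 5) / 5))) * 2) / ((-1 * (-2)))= 975 / 1064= 0.92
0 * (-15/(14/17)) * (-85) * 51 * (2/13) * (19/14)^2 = 0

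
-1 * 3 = -3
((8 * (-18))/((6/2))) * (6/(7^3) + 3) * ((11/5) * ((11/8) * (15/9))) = -250470/343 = -730.23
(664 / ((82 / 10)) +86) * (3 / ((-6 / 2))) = -6846 / 41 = -166.98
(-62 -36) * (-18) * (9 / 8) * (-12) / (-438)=3969 / 73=54.37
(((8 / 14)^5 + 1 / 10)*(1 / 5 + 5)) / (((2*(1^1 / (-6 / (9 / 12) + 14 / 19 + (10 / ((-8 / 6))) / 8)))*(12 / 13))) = -3798453633 / 1021865600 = -3.72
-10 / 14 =-5 / 7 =-0.71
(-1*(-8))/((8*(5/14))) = 14/5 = 2.80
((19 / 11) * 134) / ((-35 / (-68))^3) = 1697.42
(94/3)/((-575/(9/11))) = -282/6325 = -0.04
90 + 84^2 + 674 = 7820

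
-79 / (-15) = 79 / 15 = 5.27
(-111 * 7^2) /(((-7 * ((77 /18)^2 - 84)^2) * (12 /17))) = 16507476 /64733767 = 0.26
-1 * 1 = -1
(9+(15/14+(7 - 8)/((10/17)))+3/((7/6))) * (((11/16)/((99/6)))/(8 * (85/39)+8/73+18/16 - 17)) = 363467/1331645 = 0.27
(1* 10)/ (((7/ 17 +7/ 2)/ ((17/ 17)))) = 340/ 133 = 2.56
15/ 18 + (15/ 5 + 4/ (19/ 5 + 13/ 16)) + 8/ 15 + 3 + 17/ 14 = 122023/ 12915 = 9.45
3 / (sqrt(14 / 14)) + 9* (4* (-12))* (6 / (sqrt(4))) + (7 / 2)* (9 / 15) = -12909 / 10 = -1290.90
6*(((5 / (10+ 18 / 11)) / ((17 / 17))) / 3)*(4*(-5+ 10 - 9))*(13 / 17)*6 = -63.09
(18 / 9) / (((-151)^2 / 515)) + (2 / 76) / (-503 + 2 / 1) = 19586339 / 434085438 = 0.05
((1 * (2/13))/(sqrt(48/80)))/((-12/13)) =-sqrt(15)/18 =-0.22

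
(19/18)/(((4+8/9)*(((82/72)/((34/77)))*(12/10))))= 4845/69454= 0.07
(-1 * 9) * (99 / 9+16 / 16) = -108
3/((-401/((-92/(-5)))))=-276/2005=-0.14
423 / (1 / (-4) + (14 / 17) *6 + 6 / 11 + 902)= 316404 / 678613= 0.47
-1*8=-8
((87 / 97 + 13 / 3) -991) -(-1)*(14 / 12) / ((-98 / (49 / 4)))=-1530141 / 1552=-985.92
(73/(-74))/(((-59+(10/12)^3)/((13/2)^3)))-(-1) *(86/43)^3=11800735/933806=12.64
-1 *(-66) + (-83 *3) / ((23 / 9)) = -723 / 23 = -31.43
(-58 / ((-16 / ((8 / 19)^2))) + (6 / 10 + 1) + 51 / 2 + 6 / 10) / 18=102317 / 64980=1.57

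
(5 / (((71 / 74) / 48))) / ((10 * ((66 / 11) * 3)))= 296 / 213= 1.39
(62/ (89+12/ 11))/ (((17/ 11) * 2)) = 0.22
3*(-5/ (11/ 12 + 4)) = -180/ 59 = -3.05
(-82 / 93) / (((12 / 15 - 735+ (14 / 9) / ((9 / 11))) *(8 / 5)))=27675 / 36776044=0.00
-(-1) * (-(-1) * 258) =258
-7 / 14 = -1 / 2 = -0.50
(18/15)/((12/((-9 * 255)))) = -459/2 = -229.50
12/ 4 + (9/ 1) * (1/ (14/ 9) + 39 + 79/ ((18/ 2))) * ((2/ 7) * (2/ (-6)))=-38.50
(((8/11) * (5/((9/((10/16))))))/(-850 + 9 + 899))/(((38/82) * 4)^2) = 42025/33165792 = 0.00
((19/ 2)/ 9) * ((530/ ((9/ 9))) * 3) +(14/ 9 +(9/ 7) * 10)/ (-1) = 1663.92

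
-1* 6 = -6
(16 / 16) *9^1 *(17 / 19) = 153 / 19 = 8.05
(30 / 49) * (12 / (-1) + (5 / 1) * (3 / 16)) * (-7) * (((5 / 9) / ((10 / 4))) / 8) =295 / 224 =1.32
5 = 5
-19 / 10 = -1.90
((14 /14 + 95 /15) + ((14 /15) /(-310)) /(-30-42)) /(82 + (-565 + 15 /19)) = -23324533 /1533718800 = -0.02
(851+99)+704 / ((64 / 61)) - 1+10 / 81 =131230 / 81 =1620.12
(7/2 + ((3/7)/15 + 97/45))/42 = 3581/26460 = 0.14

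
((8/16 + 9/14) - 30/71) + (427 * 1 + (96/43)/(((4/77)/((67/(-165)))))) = 43839311/106855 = 410.27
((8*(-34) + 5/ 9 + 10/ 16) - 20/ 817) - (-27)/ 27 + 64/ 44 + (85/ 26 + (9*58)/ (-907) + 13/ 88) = -253250804990/ 953691453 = -265.55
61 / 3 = 20.33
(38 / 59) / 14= 19 / 413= 0.05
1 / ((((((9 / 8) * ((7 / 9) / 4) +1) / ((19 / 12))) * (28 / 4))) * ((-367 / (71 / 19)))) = -568 / 300573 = -0.00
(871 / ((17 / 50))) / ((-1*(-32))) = 21775 / 272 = 80.06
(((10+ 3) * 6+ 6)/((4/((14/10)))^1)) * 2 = 294/5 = 58.80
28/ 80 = 7/ 20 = 0.35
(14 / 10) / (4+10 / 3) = 21 / 110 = 0.19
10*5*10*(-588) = -294000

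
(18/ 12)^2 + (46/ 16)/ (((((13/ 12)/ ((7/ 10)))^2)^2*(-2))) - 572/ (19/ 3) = -119814185913/ 1356647500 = -88.32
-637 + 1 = -636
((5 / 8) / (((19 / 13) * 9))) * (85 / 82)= 5525 / 112176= 0.05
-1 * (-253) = 253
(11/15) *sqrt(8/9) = 22 *sqrt(2)/45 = 0.69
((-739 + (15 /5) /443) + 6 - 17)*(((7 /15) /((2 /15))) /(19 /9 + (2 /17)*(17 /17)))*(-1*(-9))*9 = -28822759497 /302126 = -95399.80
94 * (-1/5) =-94/5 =-18.80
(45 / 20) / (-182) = -9 / 728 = -0.01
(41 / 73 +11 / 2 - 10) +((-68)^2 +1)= 674675 / 146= 4621.06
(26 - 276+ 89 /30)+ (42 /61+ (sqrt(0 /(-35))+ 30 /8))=-242.59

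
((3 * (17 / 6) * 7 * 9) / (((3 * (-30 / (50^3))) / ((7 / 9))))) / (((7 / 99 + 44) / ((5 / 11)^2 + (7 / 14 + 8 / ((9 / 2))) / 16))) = -31656603125 / 6910992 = -4580.62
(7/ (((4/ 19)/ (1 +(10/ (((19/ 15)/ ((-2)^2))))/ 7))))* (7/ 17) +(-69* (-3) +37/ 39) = 751589/ 2652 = 283.40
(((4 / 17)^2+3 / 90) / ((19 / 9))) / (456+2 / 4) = 2307 / 25066415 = 0.00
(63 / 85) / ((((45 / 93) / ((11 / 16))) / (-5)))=-7161 / 1360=-5.27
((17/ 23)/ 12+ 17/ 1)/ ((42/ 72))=4709/ 161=29.25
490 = 490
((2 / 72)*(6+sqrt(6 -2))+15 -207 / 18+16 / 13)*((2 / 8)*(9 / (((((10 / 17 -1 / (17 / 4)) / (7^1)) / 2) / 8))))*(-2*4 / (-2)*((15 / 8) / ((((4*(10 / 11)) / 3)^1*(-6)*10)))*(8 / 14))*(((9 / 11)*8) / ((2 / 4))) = -177327 / 65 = -2728.11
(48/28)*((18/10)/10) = 54/175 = 0.31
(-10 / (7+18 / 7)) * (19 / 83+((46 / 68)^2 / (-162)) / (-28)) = -498363055 / 2082839184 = -0.24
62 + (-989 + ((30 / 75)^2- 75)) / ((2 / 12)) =-158026 / 25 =-6321.04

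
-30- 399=-429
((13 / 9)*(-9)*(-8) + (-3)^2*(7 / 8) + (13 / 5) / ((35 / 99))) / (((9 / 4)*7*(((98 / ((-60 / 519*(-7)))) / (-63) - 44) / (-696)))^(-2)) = 19959048266983 / 155013120000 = 128.76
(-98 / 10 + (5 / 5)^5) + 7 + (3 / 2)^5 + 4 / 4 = 1087 / 160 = 6.79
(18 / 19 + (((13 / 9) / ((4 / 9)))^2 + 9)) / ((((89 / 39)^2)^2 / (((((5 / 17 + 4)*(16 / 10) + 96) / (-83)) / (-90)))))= 350350332579 / 33641134779380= 0.01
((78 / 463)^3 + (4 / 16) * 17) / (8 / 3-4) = -5067589821 / 1588045552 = -3.19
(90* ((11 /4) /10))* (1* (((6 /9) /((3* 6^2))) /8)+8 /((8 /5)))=71291 /576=123.77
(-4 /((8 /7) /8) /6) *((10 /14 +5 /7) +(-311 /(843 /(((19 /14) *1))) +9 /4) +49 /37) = -3932003 /187146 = -21.01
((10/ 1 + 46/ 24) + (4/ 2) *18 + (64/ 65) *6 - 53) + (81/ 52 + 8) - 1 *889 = -342661/ 390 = -878.62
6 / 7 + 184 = 1294 / 7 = 184.86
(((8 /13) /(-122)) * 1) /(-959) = 4 /760487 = 0.00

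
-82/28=-41/14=-2.93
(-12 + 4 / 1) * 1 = -8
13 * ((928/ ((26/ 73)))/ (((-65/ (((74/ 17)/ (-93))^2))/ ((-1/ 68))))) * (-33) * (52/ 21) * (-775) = 10201568960/ 9595089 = 1063.21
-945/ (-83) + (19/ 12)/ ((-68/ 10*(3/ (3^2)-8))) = 2963845/ 259624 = 11.42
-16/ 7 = -2.29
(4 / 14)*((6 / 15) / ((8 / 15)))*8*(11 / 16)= 33 / 28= 1.18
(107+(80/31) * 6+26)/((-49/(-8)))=36824/1519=24.24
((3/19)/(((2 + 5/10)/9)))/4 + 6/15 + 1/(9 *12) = 5657/10260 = 0.55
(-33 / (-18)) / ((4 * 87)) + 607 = 1267427 / 2088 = 607.01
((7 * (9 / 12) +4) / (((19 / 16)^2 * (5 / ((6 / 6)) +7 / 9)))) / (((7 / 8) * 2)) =21312 / 32851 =0.65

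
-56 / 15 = -3.73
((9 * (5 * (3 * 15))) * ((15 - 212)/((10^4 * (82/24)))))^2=2291632641/16810000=136.33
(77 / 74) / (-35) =-11 / 370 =-0.03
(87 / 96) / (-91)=-29 / 2912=-0.01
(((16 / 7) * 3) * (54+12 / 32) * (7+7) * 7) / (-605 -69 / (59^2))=-63597870 / 1053037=-60.39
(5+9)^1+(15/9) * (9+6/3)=97/3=32.33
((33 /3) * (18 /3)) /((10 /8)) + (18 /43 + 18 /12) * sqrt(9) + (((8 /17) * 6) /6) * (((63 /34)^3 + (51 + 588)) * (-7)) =-74246586771 /35914030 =-2067.34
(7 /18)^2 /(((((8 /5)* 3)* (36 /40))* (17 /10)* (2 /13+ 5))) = 79625 /19927944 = 0.00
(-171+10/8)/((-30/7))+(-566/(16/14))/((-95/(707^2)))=2605831.37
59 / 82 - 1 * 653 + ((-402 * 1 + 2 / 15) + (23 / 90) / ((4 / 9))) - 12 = -1048523 / 984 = -1065.57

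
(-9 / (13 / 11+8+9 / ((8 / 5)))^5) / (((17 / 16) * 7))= -759933960192 / 446960392732382417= -0.00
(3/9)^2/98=1/882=0.00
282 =282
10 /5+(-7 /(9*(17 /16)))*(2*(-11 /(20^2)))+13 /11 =135569 /42075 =3.22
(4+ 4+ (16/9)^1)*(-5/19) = -440/171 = -2.57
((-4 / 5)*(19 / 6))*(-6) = 76 / 5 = 15.20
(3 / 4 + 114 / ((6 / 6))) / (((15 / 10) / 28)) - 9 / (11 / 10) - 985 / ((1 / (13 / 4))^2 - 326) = 1294621931 / 605858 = 2136.84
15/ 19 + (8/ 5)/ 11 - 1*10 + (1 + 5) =-3203/ 1045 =-3.07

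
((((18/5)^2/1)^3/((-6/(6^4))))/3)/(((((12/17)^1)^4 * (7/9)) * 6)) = -14795494587/109375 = -135273.09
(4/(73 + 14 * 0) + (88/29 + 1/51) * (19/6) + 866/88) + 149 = 2402356739/14251644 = 168.57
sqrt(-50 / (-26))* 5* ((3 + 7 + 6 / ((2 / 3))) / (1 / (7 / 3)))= 3325* sqrt(13) / 39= 307.40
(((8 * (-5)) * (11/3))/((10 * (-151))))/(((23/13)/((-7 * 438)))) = -584584/3473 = -168.32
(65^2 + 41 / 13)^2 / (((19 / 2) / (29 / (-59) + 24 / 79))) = -353270.12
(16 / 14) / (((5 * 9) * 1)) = 8 / 315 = 0.03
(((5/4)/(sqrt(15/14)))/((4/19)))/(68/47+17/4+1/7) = 6251 * sqrt(210)/92220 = 0.98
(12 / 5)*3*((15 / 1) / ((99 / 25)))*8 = 2400 / 11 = 218.18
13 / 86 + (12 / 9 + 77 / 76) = 24487 / 9804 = 2.50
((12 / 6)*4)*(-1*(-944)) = 7552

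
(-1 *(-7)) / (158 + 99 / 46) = 322 / 7367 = 0.04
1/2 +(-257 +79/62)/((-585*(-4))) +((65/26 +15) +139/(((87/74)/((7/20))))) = 27708089/467480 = 59.27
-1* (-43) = 43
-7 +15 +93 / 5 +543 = 2848 / 5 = 569.60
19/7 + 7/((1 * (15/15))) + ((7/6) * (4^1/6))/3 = 1885/189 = 9.97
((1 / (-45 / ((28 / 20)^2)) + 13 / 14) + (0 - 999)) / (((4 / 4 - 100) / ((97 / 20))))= 1524870167 / 31185000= 48.90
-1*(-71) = 71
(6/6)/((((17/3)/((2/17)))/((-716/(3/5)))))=-7160/289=-24.78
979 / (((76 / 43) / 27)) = 1136619 / 76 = 14955.51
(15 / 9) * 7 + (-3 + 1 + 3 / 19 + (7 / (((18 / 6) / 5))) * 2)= 630 / 19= 33.16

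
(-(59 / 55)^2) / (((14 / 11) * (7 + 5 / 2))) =-3481 / 36575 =-0.10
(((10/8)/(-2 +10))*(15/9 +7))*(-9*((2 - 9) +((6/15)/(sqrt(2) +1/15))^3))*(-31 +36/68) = -32016319448295/12310563464 +9265899825*sqrt(2)/1538820433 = -2592.20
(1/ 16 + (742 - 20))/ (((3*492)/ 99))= 127083/ 2624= 48.43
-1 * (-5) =5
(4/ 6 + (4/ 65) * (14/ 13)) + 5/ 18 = 15373/ 15210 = 1.01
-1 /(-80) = 1 /80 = 0.01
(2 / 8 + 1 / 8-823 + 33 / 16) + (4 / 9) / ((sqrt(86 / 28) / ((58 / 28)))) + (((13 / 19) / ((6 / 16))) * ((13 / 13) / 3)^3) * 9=-2243395 / 2736 + 58 * sqrt(602) / 2709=-819.43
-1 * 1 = -1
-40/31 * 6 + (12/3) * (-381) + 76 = -45128/31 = -1455.74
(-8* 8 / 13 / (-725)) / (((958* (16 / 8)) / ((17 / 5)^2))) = 4624 / 112864375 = 0.00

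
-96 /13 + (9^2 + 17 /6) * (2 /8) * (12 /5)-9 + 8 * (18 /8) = 6749 /130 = 51.92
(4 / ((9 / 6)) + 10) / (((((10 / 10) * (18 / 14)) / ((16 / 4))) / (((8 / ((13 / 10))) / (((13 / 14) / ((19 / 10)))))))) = 2264192 / 4563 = 496.21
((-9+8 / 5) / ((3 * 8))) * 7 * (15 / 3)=-259 / 24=-10.79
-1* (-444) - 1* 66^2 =-3912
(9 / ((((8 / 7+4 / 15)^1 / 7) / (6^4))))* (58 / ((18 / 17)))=117403020 / 37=3173054.59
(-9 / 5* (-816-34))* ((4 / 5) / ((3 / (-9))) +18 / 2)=10098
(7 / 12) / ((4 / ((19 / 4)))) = 133 / 192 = 0.69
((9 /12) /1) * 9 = 27 /4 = 6.75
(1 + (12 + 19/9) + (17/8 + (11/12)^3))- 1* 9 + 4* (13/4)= 38027/1728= 22.01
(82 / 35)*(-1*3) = -246 / 35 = -7.03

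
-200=-200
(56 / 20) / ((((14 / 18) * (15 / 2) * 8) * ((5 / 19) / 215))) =2451 / 50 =49.02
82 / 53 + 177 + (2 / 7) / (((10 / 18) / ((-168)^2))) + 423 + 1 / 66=264392173 / 17490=15116.76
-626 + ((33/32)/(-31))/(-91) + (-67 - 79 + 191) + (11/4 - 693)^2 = 475864.06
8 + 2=10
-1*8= -8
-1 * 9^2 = -81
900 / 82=450 / 41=10.98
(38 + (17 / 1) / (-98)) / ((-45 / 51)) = -63019 / 1470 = -42.87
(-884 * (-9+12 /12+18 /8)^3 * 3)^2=65071987691841 /256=254187451921.25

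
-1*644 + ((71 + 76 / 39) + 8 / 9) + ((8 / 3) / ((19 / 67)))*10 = -1058431 / 2223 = -476.13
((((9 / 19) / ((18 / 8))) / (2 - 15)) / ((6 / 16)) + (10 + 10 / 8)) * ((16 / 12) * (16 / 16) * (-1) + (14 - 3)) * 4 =963293 / 2223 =433.33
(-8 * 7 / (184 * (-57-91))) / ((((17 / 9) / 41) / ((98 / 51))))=42189 / 491878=0.09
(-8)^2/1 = 64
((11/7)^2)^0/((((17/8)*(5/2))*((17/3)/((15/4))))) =36/289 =0.12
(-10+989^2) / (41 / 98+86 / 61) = 1949049186 / 3643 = 535012.13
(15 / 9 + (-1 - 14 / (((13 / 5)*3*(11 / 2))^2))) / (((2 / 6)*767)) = 121294 / 47053149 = 0.00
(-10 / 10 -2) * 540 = -1620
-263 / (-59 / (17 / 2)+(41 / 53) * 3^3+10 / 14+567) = -1658741 / 3668529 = -0.45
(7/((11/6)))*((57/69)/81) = 266/6831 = 0.04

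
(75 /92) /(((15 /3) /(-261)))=-3915 /92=-42.55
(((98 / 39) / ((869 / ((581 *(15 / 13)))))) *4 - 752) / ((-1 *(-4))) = -27325178 / 146861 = -186.06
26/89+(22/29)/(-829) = 623108/2139649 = 0.29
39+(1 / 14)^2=7645 / 196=39.01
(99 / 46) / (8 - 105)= -99 / 4462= -0.02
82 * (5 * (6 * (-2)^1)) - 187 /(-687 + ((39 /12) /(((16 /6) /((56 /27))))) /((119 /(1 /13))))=-2068465116 /420443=-4919.73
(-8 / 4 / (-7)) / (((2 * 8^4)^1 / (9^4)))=6561 / 28672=0.23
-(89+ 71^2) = -5130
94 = 94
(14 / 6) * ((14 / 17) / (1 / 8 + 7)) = 784 / 2907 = 0.27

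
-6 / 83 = -0.07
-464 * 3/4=-348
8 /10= 4 /5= 0.80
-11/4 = -2.75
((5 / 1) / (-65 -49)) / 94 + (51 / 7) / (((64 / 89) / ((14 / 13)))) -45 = -34.09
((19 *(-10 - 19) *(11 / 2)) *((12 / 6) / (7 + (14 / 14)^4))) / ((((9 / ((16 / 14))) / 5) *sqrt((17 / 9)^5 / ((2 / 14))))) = -818235 *sqrt(119) / 240737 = -37.08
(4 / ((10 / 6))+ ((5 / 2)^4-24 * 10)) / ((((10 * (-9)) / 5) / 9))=15883 / 160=99.27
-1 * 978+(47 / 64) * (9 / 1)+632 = -21721 / 64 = -339.39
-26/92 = -13/46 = -0.28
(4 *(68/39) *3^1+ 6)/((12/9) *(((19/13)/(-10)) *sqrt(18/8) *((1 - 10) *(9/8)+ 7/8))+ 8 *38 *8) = 7000/633023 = 0.01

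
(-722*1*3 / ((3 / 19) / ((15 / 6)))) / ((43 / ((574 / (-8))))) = 9842665 / 172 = 57224.80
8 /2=4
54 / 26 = 27 / 13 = 2.08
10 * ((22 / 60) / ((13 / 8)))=88 / 39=2.26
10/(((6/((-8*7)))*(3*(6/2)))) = -280/27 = -10.37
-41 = -41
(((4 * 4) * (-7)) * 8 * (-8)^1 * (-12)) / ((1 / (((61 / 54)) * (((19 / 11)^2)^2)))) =-113965193216 / 131769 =-864886.23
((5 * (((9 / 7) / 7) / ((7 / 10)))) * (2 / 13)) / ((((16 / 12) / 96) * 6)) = 10800 / 4459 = 2.42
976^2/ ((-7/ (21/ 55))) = -2857728/ 55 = -51958.69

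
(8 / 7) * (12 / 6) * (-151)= -2416 / 7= -345.14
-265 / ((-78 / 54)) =2385 / 13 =183.46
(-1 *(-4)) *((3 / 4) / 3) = 1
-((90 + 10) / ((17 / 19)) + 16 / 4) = -1968 / 17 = -115.76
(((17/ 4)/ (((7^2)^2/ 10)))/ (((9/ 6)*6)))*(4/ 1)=170/ 21609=0.01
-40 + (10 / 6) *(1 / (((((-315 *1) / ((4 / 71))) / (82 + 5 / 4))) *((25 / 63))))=-71111 / 1775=-40.06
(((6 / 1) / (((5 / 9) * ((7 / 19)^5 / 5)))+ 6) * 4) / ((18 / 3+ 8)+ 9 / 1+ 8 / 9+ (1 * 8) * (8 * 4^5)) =4817166768 / 9916785473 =0.49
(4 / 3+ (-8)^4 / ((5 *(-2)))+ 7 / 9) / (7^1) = -18337 / 315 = -58.21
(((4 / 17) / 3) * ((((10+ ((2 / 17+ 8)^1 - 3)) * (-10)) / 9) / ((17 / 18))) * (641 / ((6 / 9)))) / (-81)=16.56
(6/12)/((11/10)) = 5/11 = 0.45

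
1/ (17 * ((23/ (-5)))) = -5/ 391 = -0.01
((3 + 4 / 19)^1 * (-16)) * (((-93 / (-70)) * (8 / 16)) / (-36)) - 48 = -93869 / 1995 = -47.05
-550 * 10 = -5500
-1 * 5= -5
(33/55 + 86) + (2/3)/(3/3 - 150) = 193541/2235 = 86.60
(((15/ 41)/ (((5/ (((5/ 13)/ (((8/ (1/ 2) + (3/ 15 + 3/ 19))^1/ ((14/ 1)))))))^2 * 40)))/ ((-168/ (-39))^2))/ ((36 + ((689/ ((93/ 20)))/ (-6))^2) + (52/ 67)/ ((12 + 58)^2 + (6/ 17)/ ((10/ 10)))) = 0.00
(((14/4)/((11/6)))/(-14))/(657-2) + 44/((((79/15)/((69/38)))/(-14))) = -4593624303/21629410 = -212.38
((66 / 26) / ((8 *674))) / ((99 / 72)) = 3 / 8762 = 0.00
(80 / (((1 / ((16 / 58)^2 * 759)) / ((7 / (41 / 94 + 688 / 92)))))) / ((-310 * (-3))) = 1960397824 / 446100881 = 4.39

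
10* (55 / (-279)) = -550 / 279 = -1.97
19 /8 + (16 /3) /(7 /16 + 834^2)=634349519 /267093672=2.38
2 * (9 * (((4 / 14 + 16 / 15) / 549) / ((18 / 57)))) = 2698 / 19215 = 0.14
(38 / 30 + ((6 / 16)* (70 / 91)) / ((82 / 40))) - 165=-1307923 / 7995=-163.59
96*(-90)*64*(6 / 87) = -38135.17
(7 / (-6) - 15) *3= -97 / 2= -48.50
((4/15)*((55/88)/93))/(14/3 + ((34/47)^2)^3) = 10779215329/28931077580844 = 0.00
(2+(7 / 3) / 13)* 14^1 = 1190 / 39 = 30.51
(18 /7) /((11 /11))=18 /7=2.57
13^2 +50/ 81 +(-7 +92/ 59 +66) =1100014/ 4779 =230.18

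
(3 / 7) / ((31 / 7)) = 3 / 31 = 0.10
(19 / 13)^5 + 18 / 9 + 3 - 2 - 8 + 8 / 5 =6068514 / 1856465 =3.27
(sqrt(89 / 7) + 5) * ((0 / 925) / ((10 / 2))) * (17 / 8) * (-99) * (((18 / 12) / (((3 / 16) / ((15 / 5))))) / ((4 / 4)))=0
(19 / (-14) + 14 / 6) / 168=41 / 7056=0.01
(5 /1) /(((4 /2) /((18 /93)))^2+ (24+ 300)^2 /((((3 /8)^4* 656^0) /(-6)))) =-45 /286653503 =-0.00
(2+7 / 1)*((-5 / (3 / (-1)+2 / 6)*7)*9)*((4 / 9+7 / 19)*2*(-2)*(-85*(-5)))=-1469101.97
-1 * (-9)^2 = -81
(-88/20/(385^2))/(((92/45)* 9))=-1/619850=-0.00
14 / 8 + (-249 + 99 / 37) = -36197 / 148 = -244.57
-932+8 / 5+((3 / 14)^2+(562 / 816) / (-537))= -49940099023 / 53678520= -930.36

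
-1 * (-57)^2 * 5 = -16245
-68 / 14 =-34 / 7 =-4.86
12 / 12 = 1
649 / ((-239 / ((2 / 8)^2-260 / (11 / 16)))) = 3926391 / 3824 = 1026.78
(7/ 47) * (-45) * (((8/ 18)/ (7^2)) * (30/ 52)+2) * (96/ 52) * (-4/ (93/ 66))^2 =-10683002880/ 53432561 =-199.93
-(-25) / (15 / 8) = 40 / 3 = 13.33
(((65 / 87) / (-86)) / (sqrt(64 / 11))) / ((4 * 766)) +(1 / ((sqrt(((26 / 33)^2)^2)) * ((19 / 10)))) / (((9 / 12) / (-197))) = -715110 / 3211-65 * sqrt(11) / 183398784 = -222.71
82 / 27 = 3.04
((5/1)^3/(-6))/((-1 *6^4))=125/7776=0.02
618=618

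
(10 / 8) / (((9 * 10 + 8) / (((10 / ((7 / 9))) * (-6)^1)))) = -675 / 686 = -0.98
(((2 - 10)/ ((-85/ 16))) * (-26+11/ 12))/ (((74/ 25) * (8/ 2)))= -6020/ 1887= -3.19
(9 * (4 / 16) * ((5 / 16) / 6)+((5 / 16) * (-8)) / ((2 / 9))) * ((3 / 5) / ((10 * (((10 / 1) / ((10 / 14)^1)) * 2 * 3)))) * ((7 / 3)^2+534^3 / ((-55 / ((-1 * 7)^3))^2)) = -437633019278413 / 9292800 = -47093773.60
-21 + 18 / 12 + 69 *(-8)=-1143 / 2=-571.50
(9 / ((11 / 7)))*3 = 189 / 11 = 17.18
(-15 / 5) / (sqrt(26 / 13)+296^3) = -38901504 / 336294891880447+3 * sqrt(2) / 672589783760894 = -0.00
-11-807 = -818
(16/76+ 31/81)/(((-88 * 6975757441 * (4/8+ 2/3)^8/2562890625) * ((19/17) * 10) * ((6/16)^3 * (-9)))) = 116173440000000/853953006074115353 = 0.00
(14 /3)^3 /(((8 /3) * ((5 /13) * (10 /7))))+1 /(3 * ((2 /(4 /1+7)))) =71.20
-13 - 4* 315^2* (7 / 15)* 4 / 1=-740893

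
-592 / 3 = -197.33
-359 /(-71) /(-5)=-359 /355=-1.01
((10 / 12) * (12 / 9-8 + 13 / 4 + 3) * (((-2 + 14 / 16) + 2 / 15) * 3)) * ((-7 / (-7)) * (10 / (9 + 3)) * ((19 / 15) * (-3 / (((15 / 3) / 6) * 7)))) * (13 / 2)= -4199 / 1152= -3.64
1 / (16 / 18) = 9 / 8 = 1.12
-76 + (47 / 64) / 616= -2996177 / 39424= -76.00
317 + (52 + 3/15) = 1846/5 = 369.20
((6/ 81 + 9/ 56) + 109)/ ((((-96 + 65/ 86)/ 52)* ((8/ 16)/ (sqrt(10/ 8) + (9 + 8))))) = -2161.06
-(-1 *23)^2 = -529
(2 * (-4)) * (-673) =5384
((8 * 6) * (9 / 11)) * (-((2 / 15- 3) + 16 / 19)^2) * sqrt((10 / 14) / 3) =-5326864 * sqrt(105) / 694925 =-78.55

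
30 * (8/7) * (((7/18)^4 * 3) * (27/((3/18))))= 3430/9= 381.11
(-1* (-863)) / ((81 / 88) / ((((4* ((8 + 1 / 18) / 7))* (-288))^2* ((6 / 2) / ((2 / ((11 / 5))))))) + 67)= 7194193346560 / 558529496363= 12.88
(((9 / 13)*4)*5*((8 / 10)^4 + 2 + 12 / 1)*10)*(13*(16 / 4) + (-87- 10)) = -5835888 / 65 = -89782.89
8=8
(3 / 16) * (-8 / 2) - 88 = -88.75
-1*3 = -3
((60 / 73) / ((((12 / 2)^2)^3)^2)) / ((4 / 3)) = 5 / 17656123392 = 0.00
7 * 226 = 1582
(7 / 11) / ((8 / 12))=21 / 22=0.95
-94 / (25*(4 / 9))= -8.46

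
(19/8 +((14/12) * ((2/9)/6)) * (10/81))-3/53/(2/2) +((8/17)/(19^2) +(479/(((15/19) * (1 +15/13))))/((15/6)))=115.00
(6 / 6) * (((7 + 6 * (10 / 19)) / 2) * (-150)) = -14475 / 19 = -761.84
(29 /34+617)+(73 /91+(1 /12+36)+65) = 13361225 /18564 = 719.74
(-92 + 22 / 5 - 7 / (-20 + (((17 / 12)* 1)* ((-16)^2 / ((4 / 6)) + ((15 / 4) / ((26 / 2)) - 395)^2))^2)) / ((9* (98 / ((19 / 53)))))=-71489980908949407508603 / 2007853068712024786183995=-0.04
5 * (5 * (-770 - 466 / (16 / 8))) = -25075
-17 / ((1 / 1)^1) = -17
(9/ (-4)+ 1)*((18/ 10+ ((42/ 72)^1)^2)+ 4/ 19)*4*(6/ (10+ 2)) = -32159/ 5472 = -5.88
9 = 9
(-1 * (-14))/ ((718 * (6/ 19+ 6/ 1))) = 133/ 43080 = 0.00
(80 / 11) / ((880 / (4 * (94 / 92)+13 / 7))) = 87 / 1771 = 0.05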